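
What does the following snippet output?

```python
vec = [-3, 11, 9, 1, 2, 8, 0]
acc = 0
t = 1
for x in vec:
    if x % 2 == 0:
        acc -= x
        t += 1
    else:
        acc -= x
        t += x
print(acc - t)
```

x=-3: not even, acc = 0-(-3) = 3; t=-2
x=11: not even, acc = 3-11 = -8; t=9
x=9: not even, acc = (-8)-9 = -17; t=18
x=1: not even, acc = (-17)-1 = -18; t=19
x=2: even, acc = (-18)-2 = -20; t=20
x=8: even, acc = (-20)-8 = -28; t=21
x=0: even, acc = (-28)-0 = -28; t=22
acc-t = (-28)-22 = -50

-50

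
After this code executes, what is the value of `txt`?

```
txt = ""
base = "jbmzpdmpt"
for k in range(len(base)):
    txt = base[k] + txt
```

'tpmdpzmbj'

k=0: prepend 'j' → 'j'
k=1: prepend 'b' → 'bj'
k=2: prepend 'm' → 'mbj'
k=3: prepend 'z' → 'zmbj'
k=4: prepend 'p' → 'pzmbj'
k=5: prepend 'd' → 'dpzmbj'
k=6: prepend 'm' → 'mdpzmbj'
k=7: prepend 'p' → 'pmdpzmbj'
k=8: prepend 't' → 'tpmdpzmbj'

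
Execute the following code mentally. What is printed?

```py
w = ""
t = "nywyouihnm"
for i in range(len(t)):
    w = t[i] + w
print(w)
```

i=0: prepend 'n' → 'n'
i=1: prepend 'y' → 'yn'
i=2: prepend 'w' → 'wyn'
i=3: prepend 'y' → 'ywyn'
i=4: prepend 'o' → 'oywyn'
i=5: prepend 'u' → 'uoywyn'
i=6: prepend 'i' → 'iuoywyn'
i=7: prepend 'h' → 'hiuoywyn'
i=8: prepend 'n' → 'nhiuoywyn'
i=9: prepend 'm' → 'mnhiuoywyn'

mnhiuoywyn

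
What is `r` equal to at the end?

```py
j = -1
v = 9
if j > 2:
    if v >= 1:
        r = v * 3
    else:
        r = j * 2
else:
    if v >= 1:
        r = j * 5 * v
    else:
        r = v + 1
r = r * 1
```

-45

j=-1, v=9
j > 2 is False; v >= 1 is True
→ r = j * 5 * v = -45
r = (-45)*1 = -45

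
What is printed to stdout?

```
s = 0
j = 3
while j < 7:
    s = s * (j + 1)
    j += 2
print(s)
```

j=3: s = 0*4 = 0
j=5: s = 0*6 = 0

0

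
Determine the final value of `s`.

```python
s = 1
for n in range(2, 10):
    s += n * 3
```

n=2: s = 1+2*3 = 7
n=3: s = 7+3*3 = 16
n=4: s = 16+4*3 = 28
n=5: s = 28+5*3 = 43
n=6: s = 43+6*3 = 61
n=7: s = 61+7*3 = 82
n=8: s = 82+8*3 = 106
n=9: s = 106+9*3 = 133

133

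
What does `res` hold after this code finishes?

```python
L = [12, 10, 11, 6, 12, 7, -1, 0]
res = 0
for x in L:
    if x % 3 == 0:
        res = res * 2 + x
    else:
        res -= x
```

x=12: %3==0, res = 0*2+12 = 12
x=10: not %3==0, res = 12-10 = 2
x=11: not %3==0, res = 2-11 = -9
x=6: %3==0, res = (-9)*2+6 = -12
x=12: %3==0, res = (-12)*2+12 = -12
x=7: not %3==0, res = (-12)-7 = -19
x=-1: not %3==0, res = (-19)-(-1) = -18
x=0: %3==0, res = (-18)*2+0 = -36

-36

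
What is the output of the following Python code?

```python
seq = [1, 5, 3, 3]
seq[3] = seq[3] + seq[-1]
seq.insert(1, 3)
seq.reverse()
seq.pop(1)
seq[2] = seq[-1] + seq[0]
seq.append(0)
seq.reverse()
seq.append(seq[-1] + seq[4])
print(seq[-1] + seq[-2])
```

seq[3] = seq[3]+seq[-1] = 3+3 = 6 → [1, 5, 3, 6]
insert 3 at 1 → [1, 3, 5, 3, 6]
reverse → [6, 3, 5, 3, 1]
pop(1) removes 3 → [6, 5, 3, 1]
seq[2] = seq[-1]+seq[0] = 1+6 = 7 → [6, 5, 7, 1]
append 0 → [6, 5, 7, 1, 0]
reverse → [0, 1, 7, 5, 6]
append seq[-1]+seq[4] = 6+6 = 12 → [0, 1, 7, 5, 6, 12]
seq[-1]+seq[-2] = 12+6 = 18

18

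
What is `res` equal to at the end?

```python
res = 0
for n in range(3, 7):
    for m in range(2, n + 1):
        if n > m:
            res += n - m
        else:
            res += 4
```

n=3,m=2: 3>2, res = 0+1 = 1
n=3,m=3: not 3>3, res = 1+4 = 5
n=4,m=2: 4>2, res = 5+2 = 7
n=4,m=3: 4>3, res = 7+1 = 8
n=4,m=4: not 4>4, res = 8+4 = 12
n=5,m=2: 5>2, res = 12+3 = 15
n=5,m=3: 5>3, res = 15+2 = 17
n=5,m=4: 5>4, res = 17+1 = 18
n=5,m=5: not 5>5, res = 18+4 = 22
n=6,m=2: 6>2, res = 22+4 = 26
n=6,m=3: 6>3, res = 26+3 = 29
n=6,m=4: 6>4, res = 29+2 = 31
n=6,m=5: 6>5, res = 31+1 = 32
n=6,m=6: not 6>6, res = 32+4 = 36

36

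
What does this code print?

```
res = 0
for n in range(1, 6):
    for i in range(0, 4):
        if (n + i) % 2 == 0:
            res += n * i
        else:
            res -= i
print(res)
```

n=1,i=0: odd sum, res = 0-0 = 0
n=1,i=1: even sum, res = 0+1 = 1
n=1,i=2: odd sum, res = 1-2 = -1
n=1,i=3: even sum, res = (-1)+3 = 2
n=2,i=0: even sum, res = 2+0 = 2
n=2,i=1: odd sum, res = 2-1 = 1
n=2,i=2: even sum, res = 1+4 = 5
n=2,i=3: odd sum, res = 5-3 = 2
n=3,i=0: odd sum, res = 2-0 = 2
n=3,i=1: even sum, res = 2+3 = 5
n=3,i=2: odd sum, res = 5-2 = 3
n=3,i=3: even sum, res = 3+9 = 12
n=4,i=0: even sum, res = 12+0 = 12
n=4,i=1: odd sum, res = 12-1 = 11
n=4,i=2: even sum, res = 11+8 = 19
n=4,i=3: odd sum, res = 19-3 = 16
n=5,i=0: odd sum, res = 16-0 = 16
n=5,i=1: even sum, res = 16+5 = 21
n=5,i=2: odd sum, res = 21-2 = 19
n=5,i=3: even sum, res = 19+15 = 34

34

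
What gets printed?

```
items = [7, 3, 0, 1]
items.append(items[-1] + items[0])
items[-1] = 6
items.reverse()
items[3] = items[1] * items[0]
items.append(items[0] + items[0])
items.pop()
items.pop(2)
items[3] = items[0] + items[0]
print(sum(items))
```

append items[-1]+items[0] = 1+7 = 8 → [7, 3, 0, 1, 8]
items[-1] = 6 → [7, 3, 0, 1, 6]
reverse → [6, 1, 0, 3, 7]
items[3] = items[1]*items[0] = 1*6 = 6 → [6, 1, 0, 6, 7]
append items[0]+items[0] = 6+6 = 12 → [6, 1, 0, 6, 7, 12]
pop() removes 12 → [6, 1, 0, 6, 7]
pop(2) removes 0 → [6, 1, 6, 7]
items[3] = items[0]+items[0] = 6+6 = 12 → [6, 1, 6, 12]
sum = 25

25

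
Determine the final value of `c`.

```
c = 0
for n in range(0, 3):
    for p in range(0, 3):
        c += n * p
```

9

n=0,p=0: c = 0+0 = 0
n=0,p=1: c = 0+0 = 0
n=0,p=2: c = 0+0 = 0
n=1,p=0: c = 0+0 = 0
n=1,p=1: c = 0+1 = 1
n=1,p=2: c = 1+2 = 3
n=2,p=0: c = 3+0 = 3
n=2,p=1: c = 3+2 = 5
n=2,p=2: c = 5+4 = 9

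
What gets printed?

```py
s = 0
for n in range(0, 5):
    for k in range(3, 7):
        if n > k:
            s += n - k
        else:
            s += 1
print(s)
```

20

n=0,k=3: not 0>3, s = 0+1 = 1
n=0,k=4: not 0>4, s = 1+1 = 2
n=0,k=5: not 0>5, s = 2+1 = 3
n=0,k=6: not 0>6, s = 3+1 = 4
n=1,k=3: not 1>3, s = 4+1 = 5
n=1,k=4: not 1>4, s = 5+1 = 6
n=1,k=5: not 1>5, s = 6+1 = 7
n=1,k=6: not 1>6, s = 7+1 = 8
n=2,k=3: not 2>3, s = 8+1 = 9
n=2,k=4: not 2>4, s = 9+1 = 10
n=2,k=5: not 2>5, s = 10+1 = 11
n=2,k=6: not 2>6, s = 11+1 = 12
n=3,k=3: not 3>3, s = 12+1 = 13
n=3,k=4: not 3>4, s = 13+1 = 14
n=3,k=5: not 3>5, s = 14+1 = 15
n=3,k=6: not 3>6, s = 15+1 = 16
n=4,k=3: 4>3, s = 16+1 = 17
n=4,k=4: not 4>4, s = 17+1 = 18
n=4,k=5: not 4>5, s = 18+1 = 19
n=4,k=6: not 4>6, s = 19+1 = 20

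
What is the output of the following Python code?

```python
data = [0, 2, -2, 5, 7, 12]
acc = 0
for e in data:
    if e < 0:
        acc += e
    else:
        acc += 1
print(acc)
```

e=0: not <0, acc = 0+1 = 1
e=2: not <0, acc = 1+1 = 2
e=-2: <0, acc = 2+(-2) = 0
e=5: not <0, acc = 0+1 = 1
e=7: not <0, acc = 1+1 = 2
e=12: not <0, acc = 2+1 = 3

3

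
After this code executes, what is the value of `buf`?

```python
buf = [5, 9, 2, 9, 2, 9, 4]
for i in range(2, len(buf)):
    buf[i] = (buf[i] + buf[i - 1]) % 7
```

[5, 9, 4, 6, 1, 3, 0]

i=2: buf[2] = (2+9)%7 = 4 → [5, 9, 4, 9, 2, 9, 4]
i=3: buf[3] = (9+4)%7 = 6 → [5, 9, 4, 6, 2, 9, 4]
i=4: buf[4] = (2+6)%7 = 1 → [5, 9, 4, 6, 1, 9, 4]
i=5: buf[5] = (9+1)%7 = 3 → [5, 9, 4, 6, 1, 3, 4]
i=6: buf[6] = (4+3)%7 = 0 → [5, 9, 4, 6, 1, 3, 0]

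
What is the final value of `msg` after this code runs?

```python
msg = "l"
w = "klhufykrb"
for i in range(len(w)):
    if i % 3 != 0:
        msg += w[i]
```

i=0: skip
i=1: add 'l' → 'll'
i=2: add 'h' → 'llh'
i=3: skip
i=4: add 'f' → 'llhf'
i=5: add 'y' → 'llhfy'
i=6: skip
i=7: add 'r' → 'llhfyr'
i=8: add 'b' → 'llhfyrb'

'llhfyrb'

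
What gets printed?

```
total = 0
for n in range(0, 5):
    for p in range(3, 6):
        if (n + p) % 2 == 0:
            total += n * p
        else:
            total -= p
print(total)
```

24

n=0,p=3: odd sum, total = 0-3 = -3
n=0,p=4: even sum, total = (-3)+0 = -3
n=0,p=5: odd sum, total = (-3)-5 = -8
n=1,p=3: even sum, total = (-8)+3 = -5
n=1,p=4: odd sum, total = (-5)-4 = -9
n=1,p=5: even sum, total = (-9)+5 = -4
n=2,p=3: odd sum, total = (-4)-3 = -7
n=2,p=4: even sum, total = (-7)+8 = 1
n=2,p=5: odd sum, total = 1-5 = -4
n=3,p=3: even sum, total = (-4)+9 = 5
n=3,p=4: odd sum, total = 5-4 = 1
n=3,p=5: even sum, total = 1+15 = 16
n=4,p=3: odd sum, total = 16-3 = 13
n=4,p=4: even sum, total = 13+16 = 29
n=4,p=5: odd sum, total = 29-5 = 24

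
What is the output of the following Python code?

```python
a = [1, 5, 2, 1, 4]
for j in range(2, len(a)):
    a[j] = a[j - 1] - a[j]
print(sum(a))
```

9

j=2: a[2] = 5-2 = 3 → [1, 5, 3, 1, 4]
j=3: a[3] = 3-1 = 2 → [1, 5, 3, 2, 4]
j=4: a[4] = 2-4 = -2 → [1, 5, 3, 2, -2]
sum = 9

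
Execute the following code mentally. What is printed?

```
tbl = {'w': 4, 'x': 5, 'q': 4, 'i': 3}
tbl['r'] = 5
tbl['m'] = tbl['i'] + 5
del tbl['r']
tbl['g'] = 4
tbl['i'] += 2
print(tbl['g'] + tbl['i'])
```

tbl['r'] = 5 → {'w': 4, 'x': 5, 'q': 4, 'i': 3, 'r': 5}
tbl['m'] = tbl['i']+5 = 8 → {'w': 4, 'x': 5, 'q': 4, 'i': 3, 'r': 5, 'm': 8}
del 'r' → {'w': 4, 'x': 5, 'q': 4, 'i': 3, 'm': 8}
tbl['g'] = 4 → {'w': 4, 'x': 5, 'q': 4, 'i': 3, 'm': 8, 'g': 4}
tbl['i'] = 3+2 = 5 → {'w': 4, 'x': 5, 'q': 4, 'i': 5, 'm': 8, 'g': 4}
tbl['g']+tbl['i'] = 4+5 = 9

9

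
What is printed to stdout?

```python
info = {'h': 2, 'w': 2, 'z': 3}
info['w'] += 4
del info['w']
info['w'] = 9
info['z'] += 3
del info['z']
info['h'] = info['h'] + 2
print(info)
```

{'h': 4, 'w': 9}

info['w'] = 2+4 = 6 → {'h': 2, 'w': 6, 'z': 3}
del 'w' → {'h': 2, 'z': 3}
info['w'] = 9 → {'h': 2, 'z': 3, 'w': 9}
info['z'] = 3+3 = 6 → {'h': 2, 'z': 6, 'w': 9}
del 'z' → {'h': 2, 'w': 9}
info['h'] = info['h']+2 = 4 → {'h': 4, 'w': 9}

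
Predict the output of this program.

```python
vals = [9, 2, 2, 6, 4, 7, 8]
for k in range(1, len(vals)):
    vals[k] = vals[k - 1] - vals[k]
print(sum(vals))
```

k=1: vals[1] = 9-2 = 7 → [9, 7, 2, 6, 4, 7, 8]
k=2: vals[2] = 7-2 = 5 → [9, 7, 5, 6, 4, 7, 8]
k=3: vals[3] = 5-6 = -1 → [9, 7, 5, -1, 4, 7, 8]
k=4: vals[4] = (-1)-4 = -5 → [9, 7, 5, -1, -5, 7, 8]
k=5: vals[5] = (-5)-7 = -12 → [9, 7, 5, -1, -5, -12, 8]
k=6: vals[6] = (-12)-8 = -20 → [9, 7, 5, -1, -5, -12, -20]
sum = -17

-17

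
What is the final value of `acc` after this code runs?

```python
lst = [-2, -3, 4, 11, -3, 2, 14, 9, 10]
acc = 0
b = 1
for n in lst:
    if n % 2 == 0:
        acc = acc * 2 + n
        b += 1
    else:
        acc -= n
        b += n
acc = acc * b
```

240

n=-2: even, acc = 0*2+(-2) = -2; b=2
n=-3: not even, acc = (-2)-(-3) = 1; b=-1
n=4: even, acc = 1*2+4 = 6; b=0
n=11: not even, acc = 6-11 = -5; b=11
n=-3: not even, acc = (-5)-(-3) = -2; b=8
n=2: even, acc = (-2)*2+2 = -2; b=9
n=14: even, acc = (-2)*2+14 = 10; b=10
n=9: not even, acc = 10-9 = 1; b=19
n=10: even, acc = 1*2+10 = 12; b=20
acc*b = 12*20 = 240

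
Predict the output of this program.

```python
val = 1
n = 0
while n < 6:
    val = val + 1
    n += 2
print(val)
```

n=0: val = 1+1 = 2
n=2: val = 2+1 = 3
n=4: val = 3+1 = 4

4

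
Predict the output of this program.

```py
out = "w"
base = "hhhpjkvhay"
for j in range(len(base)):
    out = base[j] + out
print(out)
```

yahvkjphhhw

j=0: prepend 'h' → 'hw'
j=1: prepend 'h' → 'hhw'
j=2: prepend 'h' → 'hhhw'
j=3: prepend 'p' → 'phhhw'
j=4: prepend 'j' → 'jphhhw'
j=5: prepend 'k' → 'kjphhhw'
j=6: prepend 'v' → 'vkjphhhw'
j=7: prepend 'h' → 'hvkjphhhw'
j=8: prepend 'a' → 'ahvkjphhhw'
j=9: prepend 'y' → 'yahvkjphhhw'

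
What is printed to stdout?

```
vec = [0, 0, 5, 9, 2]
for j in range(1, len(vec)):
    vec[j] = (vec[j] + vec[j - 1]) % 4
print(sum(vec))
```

3

j=1: vec[1] = (0+0)%4 = 0 → [0, 0, 5, 9, 2]
j=2: vec[2] = (5+0)%4 = 1 → [0, 0, 1, 9, 2]
j=3: vec[3] = (9+1)%4 = 2 → [0, 0, 1, 2, 2]
j=4: vec[4] = (2+2)%4 = 0 → [0, 0, 1, 2, 0]
sum = 3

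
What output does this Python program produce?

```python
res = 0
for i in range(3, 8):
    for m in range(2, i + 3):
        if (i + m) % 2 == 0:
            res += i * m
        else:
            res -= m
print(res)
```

374

i=3,m=2: odd sum, res = 0-2 = -2
i=3,m=3: even sum, res = (-2)+9 = 7
i=3,m=4: odd sum, res = 7-4 = 3
i=3,m=5: even sum, res = 3+15 = 18
i=4,m=2: even sum, res = 18+8 = 26
i=4,m=3: odd sum, res = 26-3 = 23
i=4,m=4: even sum, res = 23+16 = 39
i=4,m=5: odd sum, res = 39-5 = 34
i=4,m=6: even sum, res = 34+24 = 58
i=5,m=2: odd sum, res = 58-2 = 56
i=5,m=3: even sum, res = 56+15 = 71
i=5,m=4: odd sum, res = 71-4 = 67
i=5,m=5: even sum, res = 67+25 = 92
i=5,m=6: odd sum, res = 92-6 = 86
i=5,m=7: even sum, res = 86+35 = 121
i=6,m=2: even sum, res = 121+12 = 133
i=6,m=3: odd sum, res = 133-3 = 130
i=6,m=4: even sum, res = 130+24 = 154
i=6,m=5: odd sum, res = 154-5 = 149
i=6,m=6: even sum, res = 149+36 = 185
i=6,m=7: odd sum, res = 185-7 = 178
i=6,m=8: even sum, res = 178+48 = 226
i=7,m=2: odd sum, res = 226-2 = 224
i=7,m=3: even sum, res = 224+21 = 245
i=7,m=4: odd sum, res = 245-4 = 241
i=7,m=5: even sum, res = 241+35 = 276
i=7,m=6: odd sum, res = 276-6 = 270
i=7,m=7: even sum, res = 270+49 = 319
i=7,m=8: odd sum, res = 319-8 = 311
i=7,m=9: even sum, res = 311+63 = 374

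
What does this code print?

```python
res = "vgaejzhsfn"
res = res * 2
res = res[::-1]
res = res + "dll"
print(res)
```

repeat ×2 → 'vgaejzhsfnvgaejzhsfn'
reverse → 'nfshzjeagvnfshzjeagv'
+ 'dll' → 'nfshzjeagvnfshzjeagvdll'

nfshzjeagvnfshzjeagvdll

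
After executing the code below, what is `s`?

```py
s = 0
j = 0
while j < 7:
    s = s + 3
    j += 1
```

21

j=0: s = 0+3 = 3
j=1: s = 3+3 = 6
j=2: s = 6+3 = 9
j=3: s = 9+3 = 12
j=4: s = 12+3 = 15
j=5: s = 15+3 = 18
j=6: s = 18+3 = 21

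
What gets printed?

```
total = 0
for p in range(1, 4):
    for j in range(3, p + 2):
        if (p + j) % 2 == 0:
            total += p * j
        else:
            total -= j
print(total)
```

2

p=2,j=3: odd sum, total = 0-3 = -3
p=3,j=3: even sum, total = (-3)+9 = 6
p=3,j=4: odd sum, total = 6-4 = 2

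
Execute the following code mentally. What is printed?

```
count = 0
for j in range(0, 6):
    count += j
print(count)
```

15

j=0: count = 0+0 = 0
j=1: count = 0+1 = 1
j=2: count = 1+2 = 3
j=3: count = 3+3 = 6
j=4: count = 6+4 = 10
j=5: count = 10+5 = 15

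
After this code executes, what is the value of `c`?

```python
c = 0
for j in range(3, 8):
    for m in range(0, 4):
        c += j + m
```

j=3,m=0: c = 0+3 = 3
j=3,m=1: c = 3+4 = 7
j=3,m=2: c = 7+5 = 12
j=3,m=3: c = 12+6 = 18
j=4,m=0: c = 18+4 = 22
j=4,m=1: c = 22+5 = 27
j=4,m=2: c = 27+6 = 33
j=4,m=3: c = 33+7 = 40
j=5,m=0: c = 40+5 = 45
j=5,m=1: c = 45+6 = 51
j=5,m=2: c = 51+7 = 58
j=5,m=3: c = 58+8 = 66
j=6,m=0: c = 66+6 = 72
j=6,m=1: c = 72+7 = 79
j=6,m=2: c = 79+8 = 87
j=6,m=3: c = 87+9 = 96
j=7,m=0: c = 96+7 = 103
j=7,m=1: c = 103+8 = 111
j=7,m=2: c = 111+9 = 120
j=7,m=3: c = 120+10 = 130

130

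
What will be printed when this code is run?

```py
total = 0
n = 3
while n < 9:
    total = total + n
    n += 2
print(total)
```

n=3: total = 0+3 = 3
n=5: total = 3+5 = 8
n=7: total = 8+7 = 15

15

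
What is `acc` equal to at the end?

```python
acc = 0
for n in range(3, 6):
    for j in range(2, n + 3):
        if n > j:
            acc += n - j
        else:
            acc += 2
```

28

n=3,j=2: 3>2, acc = 0+1 = 1
n=3,j=3: not 3>3, acc = 1+2 = 3
n=3,j=4: not 3>4, acc = 3+2 = 5
n=3,j=5: not 3>5, acc = 5+2 = 7
n=4,j=2: 4>2, acc = 7+2 = 9
n=4,j=3: 4>3, acc = 9+1 = 10
n=4,j=4: not 4>4, acc = 10+2 = 12
n=4,j=5: not 4>5, acc = 12+2 = 14
n=4,j=6: not 4>6, acc = 14+2 = 16
n=5,j=2: 5>2, acc = 16+3 = 19
n=5,j=3: 5>3, acc = 19+2 = 21
n=5,j=4: 5>4, acc = 21+1 = 22
n=5,j=5: not 5>5, acc = 22+2 = 24
n=5,j=6: not 5>6, acc = 24+2 = 26
n=5,j=7: not 5>7, acc = 26+2 = 28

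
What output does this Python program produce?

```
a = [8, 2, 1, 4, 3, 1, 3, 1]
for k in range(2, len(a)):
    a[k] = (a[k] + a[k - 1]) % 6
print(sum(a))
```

k=2: a[2] = (1+2)%6 = 3 → [8, 2, 3, 4, 3, 1, 3, 1]
k=3: a[3] = (4+3)%6 = 1 → [8, 2, 3, 1, 3, 1, 3, 1]
k=4: a[4] = (3+1)%6 = 4 → [8, 2, 3, 1, 4, 1, 3, 1]
k=5: a[5] = (1+4)%6 = 5 → [8, 2, 3, 1, 4, 5, 3, 1]
k=6: a[6] = (3+5)%6 = 2 → [8, 2, 3, 1, 4, 5, 2, 1]
k=7: a[7] = (1+2)%6 = 3 → [8, 2, 3, 1, 4, 5, 2, 3]
sum = 28

28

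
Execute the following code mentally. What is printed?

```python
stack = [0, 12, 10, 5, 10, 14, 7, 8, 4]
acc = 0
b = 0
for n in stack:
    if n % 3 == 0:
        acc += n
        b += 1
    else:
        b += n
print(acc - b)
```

-48

n=0: %3==0, acc = 0+0 = 0; b=1
n=12: %3==0, acc = 0+12 = 12; b=2
n=10: not %3==0; b=12
n=5: not %3==0; b=17
n=10: not %3==0; b=27
n=14: not %3==0; b=41
n=7: not %3==0; b=48
n=8: not %3==0; b=56
n=4: not %3==0; b=60
acc-b = 12-60 = -48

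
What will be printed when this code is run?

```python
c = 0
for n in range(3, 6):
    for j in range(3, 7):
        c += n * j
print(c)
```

n=3,j=3: c = 0+9 = 9
n=3,j=4: c = 9+12 = 21
n=3,j=5: c = 21+15 = 36
n=3,j=6: c = 36+18 = 54
n=4,j=3: c = 54+12 = 66
n=4,j=4: c = 66+16 = 82
n=4,j=5: c = 82+20 = 102
n=4,j=6: c = 102+24 = 126
n=5,j=3: c = 126+15 = 141
n=5,j=4: c = 141+20 = 161
n=5,j=5: c = 161+25 = 186
n=5,j=6: c = 186+30 = 216

216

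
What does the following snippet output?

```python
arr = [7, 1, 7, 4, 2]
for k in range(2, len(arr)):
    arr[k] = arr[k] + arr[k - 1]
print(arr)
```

[7, 1, 8, 12, 14]

k=2: arr[2] = 7+1 = 8 → [7, 1, 8, 4, 2]
k=3: arr[3] = 4+8 = 12 → [7, 1, 8, 12, 2]
k=4: arr[4] = 2+12 = 14 → [7, 1, 8, 12, 14]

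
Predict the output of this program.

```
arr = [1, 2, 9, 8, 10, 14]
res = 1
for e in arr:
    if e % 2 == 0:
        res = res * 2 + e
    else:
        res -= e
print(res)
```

e=1: not even, res = 1-1 = 0
e=2: even, res = 0*2+2 = 2
e=9: not even, res = 2-9 = -7
e=8: even, res = (-7)*2+8 = -6
e=10: even, res = (-6)*2+10 = -2
e=14: even, res = (-2)*2+14 = 10

10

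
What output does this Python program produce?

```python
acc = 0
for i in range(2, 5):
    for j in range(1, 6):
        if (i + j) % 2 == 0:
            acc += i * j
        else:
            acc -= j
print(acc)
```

39

i=2,j=1: odd sum, acc = 0-1 = -1
i=2,j=2: even sum, acc = (-1)+4 = 3
i=2,j=3: odd sum, acc = 3-3 = 0
i=2,j=4: even sum, acc = 0+8 = 8
i=2,j=5: odd sum, acc = 8-5 = 3
i=3,j=1: even sum, acc = 3+3 = 6
i=3,j=2: odd sum, acc = 6-2 = 4
i=3,j=3: even sum, acc = 4+9 = 13
i=3,j=4: odd sum, acc = 13-4 = 9
i=3,j=5: even sum, acc = 9+15 = 24
i=4,j=1: odd sum, acc = 24-1 = 23
i=4,j=2: even sum, acc = 23+8 = 31
i=4,j=3: odd sum, acc = 31-3 = 28
i=4,j=4: even sum, acc = 28+16 = 44
i=4,j=5: odd sum, acc = 44-5 = 39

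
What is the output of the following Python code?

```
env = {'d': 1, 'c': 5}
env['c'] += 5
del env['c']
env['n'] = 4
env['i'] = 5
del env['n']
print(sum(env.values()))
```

6

env['c'] = 5+5 = 10 → {'d': 1, 'c': 10}
del 'c' → {'d': 1}
env['n'] = 4 → {'d': 1, 'n': 4}
env['i'] = 5 → {'d': 1, 'n': 4, 'i': 5}
del 'n' → {'d': 1, 'i': 5}
sum of values = 6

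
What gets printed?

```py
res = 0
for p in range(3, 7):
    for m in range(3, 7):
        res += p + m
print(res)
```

p=3,m=3: res = 0+6 = 6
p=3,m=4: res = 6+7 = 13
p=3,m=5: res = 13+8 = 21
p=3,m=6: res = 21+9 = 30
p=4,m=3: res = 30+7 = 37
p=4,m=4: res = 37+8 = 45
p=4,m=5: res = 45+9 = 54
p=4,m=6: res = 54+10 = 64
p=5,m=3: res = 64+8 = 72
p=5,m=4: res = 72+9 = 81
p=5,m=5: res = 81+10 = 91
p=5,m=6: res = 91+11 = 102
p=6,m=3: res = 102+9 = 111
p=6,m=4: res = 111+10 = 121
p=6,m=5: res = 121+11 = 132
p=6,m=6: res = 132+12 = 144

144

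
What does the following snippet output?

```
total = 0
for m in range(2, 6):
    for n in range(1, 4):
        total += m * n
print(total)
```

84

m=2,n=1: total = 0+2 = 2
m=2,n=2: total = 2+4 = 6
m=2,n=3: total = 6+6 = 12
m=3,n=1: total = 12+3 = 15
m=3,n=2: total = 15+6 = 21
m=3,n=3: total = 21+9 = 30
m=4,n=1: total = 30+4 = 34
m=4,n=2: total = 34+8 = 42
m=4,n=3: total = 42+12 = 54
m=5,n=1: total = 54+5 = 59
m=5,n=2: total = 59+10 = 69
m=5,n=3: total = 69+15 = 84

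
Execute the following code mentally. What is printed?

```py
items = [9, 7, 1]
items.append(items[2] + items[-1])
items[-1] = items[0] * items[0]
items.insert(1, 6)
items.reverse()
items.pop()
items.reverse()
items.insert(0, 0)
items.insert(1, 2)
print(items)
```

[0, 2, 6, 7, 1, 81]

append items[2]+items[-1] = 1+1 = 2 → [9, 7, 1, 2]
items[-1] = items[0]*items[0] = 9*9 = 81 → [9, 7, 1, 81]
insert 6 at 1 → [9, 6, 7, 1, 81]
reverse → [81, 1, 7, 6, 9]
pop() removes 9 → [81, 1, 7, 6]
reverse → [6, 7, 1, 81]
insert 0 at 0 → [0, 6, 7, 1, 81]
insert 2 at 1 → [0, 2, 6, 7, 1, 81]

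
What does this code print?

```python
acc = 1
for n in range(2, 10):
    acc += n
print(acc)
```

45

n=2: acc = 1+2 = 3
n=3: acc = 3+3 = 6
n=4: acc = 6+4 = 10
n=5: acc = 10+5 = 15
n=6: acc = 15+6 = 21
n=7: acc = 21+7 = 28
n=8: acc = 28+8 = 36
n=9: acc = 36+9 = 45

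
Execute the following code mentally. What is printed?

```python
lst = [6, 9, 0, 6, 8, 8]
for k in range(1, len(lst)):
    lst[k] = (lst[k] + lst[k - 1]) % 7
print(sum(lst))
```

k=1: lst[1] = (9+6)%7 = 1 → [6, 1, 0, 6, 8, 8]
k=2: lst[2] = (0+1)%7 = 1 → [6, 1, 1, 6, 8, 8]
k=3: lst[3] = (6+1)%7 = 0 → [6, 1, 1, 0, 8, 8]
k=4: lst[4] = (8+0)%7 = 1 → [6, 1, 1, 0, 1, 8]
k=5: lst[5] = (8+1)%7 = 2 → [6, 1, 1, 0, 1, 2]
sum = 11

11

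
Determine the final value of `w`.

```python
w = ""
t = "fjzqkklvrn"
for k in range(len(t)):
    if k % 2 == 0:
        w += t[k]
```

'fzklr'

k=0: add 'f' → 'f'
k=1: skip
k=2: add 'z' → 'fz'
k=3: skip
k=4: add 'k' → 'fzk'
k=5: skip
k=6: add 'l' → 'fzkl'
k=7: skip
k=8: add 'r' → 'fzklr'
k=9: skip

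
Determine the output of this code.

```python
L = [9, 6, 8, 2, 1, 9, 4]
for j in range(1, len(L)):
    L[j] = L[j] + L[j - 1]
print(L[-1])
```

39

j=1: L[1] = 6+9 = 15 → [9, 15, 8, 2, 1, 9, 4]
j=2: L[2] = 8+15 = 23 → [9, 15, 23, 2, 1, 9, 4]
j=3: L[3] = 2+23 = 25 → [9, 15, 23, 25, 1, 9, 4]
j=4: L[4] = 1+25 = 26 → [9, 15, 23, 25, 26, 9, 4]
j=5: L[5] = 9+26 = 35 → [9, 15, 23, 25, 26, 35, 4]
j=6: L[6] = 4+35 = 39 → [9, 15, 23, 25, 26, 35, 39]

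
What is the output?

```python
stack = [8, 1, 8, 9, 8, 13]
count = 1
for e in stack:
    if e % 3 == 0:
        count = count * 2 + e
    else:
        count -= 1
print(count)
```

3

e=8: not %3==0, count = 1-1 = 0
e=1: not %3==0, count = 0-1 = -1
e=8: not %3==0, count = (-1)-1 = -2
e=9: %3==0, count = (-2)*2+9 = 5
e=8: not %3==0, count = 5-1 = 4
e=13: not %3==0, count = 4-1 = 3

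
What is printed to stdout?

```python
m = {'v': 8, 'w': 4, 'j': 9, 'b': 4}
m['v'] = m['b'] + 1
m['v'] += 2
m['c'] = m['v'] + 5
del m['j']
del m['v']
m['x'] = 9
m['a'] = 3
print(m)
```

{'w': 4, 'b': 4, 'c': 12, 'x': 9, 'a': 3}

m['v'] = m['b']+1 = 5 → {'v': 5, 'w': 4, 'j': 9, 'b': 4}
m['v'] = 5+2 = 7 → {'v': 7, 'w': 4, 'j': 9, 'b': 4}
m['c'] = m['v']+5 = 12 → {'v': 7, 'w': 4, 'j': 9, 'b': 4, 'c': 12}
del 'j' → {'v': 7, 'w': 4, 'b': 4, 'c': 12}
del 'v' → {'w': 4, 'b': 4, 'c': 12}
m['x'] = 9 → {'w': 4, 'b': 4, 'c': 12, 'x': 9}
m['a'] = 3 → {'w': 4, 'b': 4, 'c': 12, 'x': 9, 'a': 3}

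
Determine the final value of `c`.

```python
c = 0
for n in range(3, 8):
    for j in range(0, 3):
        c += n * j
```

n=3,j=0: c = 0+0 = 0
n=3,j=1: c = 0+3 = 3
n=3,j=2: c = 3+6 = 9
n=4,j=0: c = 9+0 = 9
n=4,j=1: c = 9+4 = 13
n=4,j=2: c = 13+8 = 21
n=5,j=0: c = 21+0 = 21
n=5,j=1: c = 21+5 = 26
n=5,j=2: c = 26+10 = 36
n=6,j=0: c = 36+0 = 36
n=6,j=1: c = 36+6 = 42
n=6,j=2: c = 42+12 = 54
n=7,j=0: c = 54+0 = 54
n=7,j=1: c = 54+7 = 61
n=7,j=2: c = 61+14 = 75

75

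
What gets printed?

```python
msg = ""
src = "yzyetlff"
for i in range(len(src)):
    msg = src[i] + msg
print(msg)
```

fflteyzy

i=0: prepend 'y' → 'y'
i=1: prepend 'z' → 'zy'
i=2: prepend 'y' → 'yzy'
i=3: prepend 'e' → 'eyzy'
i=4: prepend 't' → 'teyzy'
i=5: prepend 'l' → 'lteyzy'
i=6: prepend 'f' → 'flteyzy'
i=7: prepend 'f' → 'fflteyzy'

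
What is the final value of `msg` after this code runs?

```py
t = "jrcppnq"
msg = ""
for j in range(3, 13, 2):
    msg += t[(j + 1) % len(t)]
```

'pqrpn'

j=3: add t[4]='p' → 'p'
j=5: add t[6]='q' → 'pq'
j=7: add t[1]='r' → 'pqr'
j=9: add t[3]='p' → 'pqrp'
j=11: add t[5]='n' → 'pqrpn'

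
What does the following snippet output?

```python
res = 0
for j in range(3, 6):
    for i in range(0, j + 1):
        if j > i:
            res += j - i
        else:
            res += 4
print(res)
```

j=3,i=0: 3>0, res = 0+3 = 3
j=3,i=1: 3>1, res = 3+2 = 5
j=3,i=2: 3>2, res = 5+1 = 6
j=3,i=3: not 3>3, res = 6+4 = 10
j=4,i=0: 4>0, res = 10+4 = 14
j=4,i=1: 4>1, res = 14+3 = 17
j=4,i=2: 4>2, res = 17+2 = 19
j=4,i=3: 4>3, res = 19+1 = 20
j=4,i=4: not 4>4, res = 20+4 = 24
j=5,i=0: 5>0, res = 24+5 = 29
j=5,i=1: 5>1, res = 29+4 = 33
j=5,i=2: 5>2, res = 33+3 = 36
j=5,i=3: 5>3, res = 36+2 = 38
j=5,i=4: 5>4, res = 38+1 = 39
j=5,i=5: not 5>5, res = 39+4 = 43

43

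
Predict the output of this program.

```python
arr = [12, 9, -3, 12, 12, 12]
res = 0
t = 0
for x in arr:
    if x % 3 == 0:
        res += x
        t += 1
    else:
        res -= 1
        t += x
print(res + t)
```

60

x=12: %3==0, res = 0+12 = 12; t=1
x=9: %3==0, res = 12+9 = 21; t=2
x=-3: %3==0, res = 21+(-3) = 18; t=3
x=12: %3==0, res = 18+12 = 30; t=4
x=12: %3==0, res = 30+12 = 42; t=5
x=12: %3==0, res = 42+12 = 54; t=6
res+t = 54+6 = 60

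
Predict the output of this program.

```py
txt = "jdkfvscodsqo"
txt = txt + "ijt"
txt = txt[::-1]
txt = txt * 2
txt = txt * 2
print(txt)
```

tjioqsdocsvfkdjtjioqsdocsvfkdjtjioqsdocsvfkdjtjioqsdocsvfkdj

+ 'ijt' → 'jdkfvscodsqoijt'
reverse → 'tjioqsdocsvfkdj'
repeat ×2 → 'tjioqsdocsvfkdjtjioqsdocsvfkdj'
repeat ×2 → 'tjioqsdocsvfkdjtjioqsdocsvfkdjtjioqsdocsvfkdjtjioqsdocsvfkdj'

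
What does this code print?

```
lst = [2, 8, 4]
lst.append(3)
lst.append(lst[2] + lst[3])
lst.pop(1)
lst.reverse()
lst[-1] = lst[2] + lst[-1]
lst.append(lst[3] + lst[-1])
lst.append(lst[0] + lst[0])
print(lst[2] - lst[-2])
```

-8

append 3 → [2, 8, 4, 3]
append lst[2]+lst[3] = 4+3 = 7 → [2, 8, 4, 3, 7]
pop(1) removes 8 → [2, 4, 3, 7]
reverse → [7, 3, 4, 2]
lst[-1] = lst[2]+lst[-1] = 4+2 = 6 → [7, 3, 4, 6]
append lst[3]+lst[-1] = 6+6 = 12 → [7, 3, 4, 6, 12]
append lst[0]+lst[0] = 7+7 = 14 → [7, 3, 4, 6, 12, 14]
lst[2]-lst[-2] = 4-12 = -8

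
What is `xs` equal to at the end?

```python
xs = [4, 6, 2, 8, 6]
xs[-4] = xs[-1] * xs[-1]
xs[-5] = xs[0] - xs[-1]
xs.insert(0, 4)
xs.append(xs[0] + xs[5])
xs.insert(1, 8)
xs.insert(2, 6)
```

xs[-4] = xs[-1]*xs[-1] = 6*6 = 36 → [4, 36, 2, 8, 6]
xs[-5] = xs[0]-xs[-1] = 4-6 = -2 → [-2, 36, 2, 8, 6]
insert 4 at 0 → [4, -2, 36, 2, 8, 6]
append xs[0]+xs[5] = 4+6 = 10 → [4, -2, 36, 2, 8, 6, 10]
insert 8 at 1 → [4, 8, -2, 36, 2, 8, 6, 10]
insert 6 at 2 → [4, 8, 6, -2, 36, 2, 8, 6, 10]

[4, 8, 6, -2, 36, 2, 8, 6, 10]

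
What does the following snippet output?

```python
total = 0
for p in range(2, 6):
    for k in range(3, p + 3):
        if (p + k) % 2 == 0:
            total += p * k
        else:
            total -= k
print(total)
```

122

p=2,k=3: odd sum, total = 0-3 = -3
p=2,k=4: even sum, total = (-3)+8 = 5
p=3,k=3: even sum, total = 5+9 = 14
p=3,k=4: odd sum, total = 14-4 = 10
p=3,k=5: even sum, total = 10+15 = 25
p=4,k=3: odd sum, total = 25-3 = 22
p=4,k=4: even sum, total = 22+16 = 38
p=4,k=5: odd sum, total = 38-5 = 33
p=4,k=6: even sum, total = 33+24 = 57
p=5,k=3: even sum, total = 57+15 = 72
p=5,k=4: odd sum, total = 72-4 = 68
p=5,k=5: even sum, total = 68+25 = 93
p=5,k=6: odd sum, total = 93-6 = 87
p=5,k=7: even sum, total = 87+35 = 122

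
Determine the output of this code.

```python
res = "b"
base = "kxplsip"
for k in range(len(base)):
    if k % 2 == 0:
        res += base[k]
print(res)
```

bkpsp

k=0: add 'k' → 'bk'
k=1: skip
k=2: add 'p' → 'bkp'
k=3: skip
k=4: add 's' → 'bkps'
k=5: skip
k=6: add 'p' → 'bkpsp'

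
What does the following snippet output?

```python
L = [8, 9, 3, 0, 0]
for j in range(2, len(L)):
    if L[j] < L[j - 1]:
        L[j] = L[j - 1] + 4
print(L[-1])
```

21

j=2: 3<9, L[2] = 9+4 = 13 → [8, 9, 13, 0, 0]
j=3: 0<13, L[3] = 13+4 = 17 → [8, 9, 13, 17, 0]
j=4: 0<17, L[4] = 17+4 = 21 → [8, 9, 13, 17, 21]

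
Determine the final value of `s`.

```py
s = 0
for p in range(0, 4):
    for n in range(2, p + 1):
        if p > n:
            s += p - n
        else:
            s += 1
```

p=2,n=2: not 2>2, s = 0+1 = 1
p=3,n=2: 3>2, s = 1+1 = 2
p=3,n=3: not 3>3, s = 2+1 = 3

3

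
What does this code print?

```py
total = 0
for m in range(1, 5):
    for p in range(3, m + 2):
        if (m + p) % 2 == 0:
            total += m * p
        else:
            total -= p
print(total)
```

10

m=2,p=3: odd sum, total = 0-3 = -3
m=3,p=3: even sum, total = (-3)+9 = 6
m=3,p=4: odd sum, total = 6-4 = 2
m=4,p=3: odd sum, total = 2-3 = -1
m=4,p=4: even sum, total = (-1)+16 = 15
m=4,p=5: odd sum, total = 15-5 = 10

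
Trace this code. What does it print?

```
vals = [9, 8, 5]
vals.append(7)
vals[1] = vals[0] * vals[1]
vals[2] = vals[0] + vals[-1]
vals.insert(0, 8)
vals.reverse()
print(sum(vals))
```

112

append 7 → [9, 8, 5, 7]
vals[1] = vals[0]*vals[1] = 9*8 = 72 → [9, 72, 5, 7]
vals[2] = vals[0]+vals[-1] = 9+7 = 16 → [9, 72, 16, 7]
insert 8 at 0 → [8, 9, 72, 16, 7]
reverse → [7, 16, 72, 9, 8]
sum = 112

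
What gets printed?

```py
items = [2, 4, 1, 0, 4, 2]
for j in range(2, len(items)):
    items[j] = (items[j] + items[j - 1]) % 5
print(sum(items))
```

j=2: items[2] = (1+4)%5 = 0 → [2, 4, 0, 0, 4, 2]
j=3: items[3] = (0+0)%5 = 0 → [2, 4, 0, 0, 4, 2]
j=4: items[4] = (4+0)%5 = 4 → [2, 4, 0, 0, 4, 2]
j=5: items[5] = (2+4)%5 = 1 → [2, 4, 0, 0, 4, 1]
sum = 11

11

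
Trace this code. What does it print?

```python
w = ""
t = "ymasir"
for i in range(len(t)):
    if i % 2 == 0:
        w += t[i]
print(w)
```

i=0: add 'y' → 'y'
i=1: skip
i=2: add 'a' → 'ya'
i=3: skip
i=4: add 'i' → 'yai'
i=5: skip

yai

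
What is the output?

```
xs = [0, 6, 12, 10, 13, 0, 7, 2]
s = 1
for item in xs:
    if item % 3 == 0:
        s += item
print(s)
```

item=0: %3==0, s = 1+0 = 1
item=6: %3==0, s = 1+6 = 7
item=12: %3==0, s = 7+12 = 19
item=10: not %3==0
item=13: not %3==0
item=0: %3==0, s = 19+0 = 19
item=7: not %3==0
item=2: not %3==0

19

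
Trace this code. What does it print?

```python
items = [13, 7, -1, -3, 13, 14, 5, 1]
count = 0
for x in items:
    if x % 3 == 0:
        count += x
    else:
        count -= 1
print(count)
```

x=13: not %3==0, count = 0-1 = -1
x=7: not %3==0, count = (-1)-1 = -2
x=-1: not %3==0, count = (-2)-1 = -3
x=-3: %3==0, count = (-3)+(-3) = -6
x=13: not %3==0, count = (-6)-1 = -7
x=14: not %3==0, count = (-7)-1 = -8
x=5: not %3==0, count = (-8)-1 = -9
x=1: not %3==0, count = (-9)-1 = -10

-10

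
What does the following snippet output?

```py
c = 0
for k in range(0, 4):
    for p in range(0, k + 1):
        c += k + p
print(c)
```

k=0,p=0: c = 0+0 = 0
k=1,p=0: c = 0+1 = 1
k=1,p=1: c = 1+2 = 3
k=2,p=0: c = 3+2 = 5
k=2,p=1: c = 5+3 = 8
k=2,p=2: c = 8+4 = 12
k=3,p=0: c = 12+3 = 15
k=3,p=1: c = 15+4 = 19
k=3,p=2: c = 19+5 = 24
k=3,p=3: c = 24+6 = 30

30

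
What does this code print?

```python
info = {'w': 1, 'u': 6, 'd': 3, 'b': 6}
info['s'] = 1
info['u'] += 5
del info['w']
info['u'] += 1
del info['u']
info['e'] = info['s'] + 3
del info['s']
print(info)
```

info['s'] = 1 → {'w': 1, 'u': 6, 'd': 3, 'b': 6, 's': 1}
info['u'] = 6+5 = 11 → {'w': 1, 'u': 11, 'd': 3, 'b': 6, 's': 1}
del 'w' → {'u': 11, 'd': 3, 'b': 6, 's': 1}
info['u'] = 11+1 = 12 → {'u': 12, 'd': 3, 'b': 6, 's': 1}
del 'u' → {'d': 3, 'b': 6, 's': 1}
info['e'] = info['s']+3 = 4 → {'d': 3, 'b': 6, 's': 1, 'e': 4}
del 's' → {'d': 3, 'b': 6, 'e': 4}

{'d': 3, 'b': 6, 'e': 4}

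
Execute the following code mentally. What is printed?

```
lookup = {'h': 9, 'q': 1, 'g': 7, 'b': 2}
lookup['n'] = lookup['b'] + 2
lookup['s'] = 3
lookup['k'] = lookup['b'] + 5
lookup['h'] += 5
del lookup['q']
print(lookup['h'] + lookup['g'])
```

21

lookup['n'] = lookup['b']+2 = 4 → {'h': 9, 'q': 1, 'g': 7, 'b': 2, 'n': 4}
lookup['s'] = 3 → {'h': 9, 'q': 1, 'g': 7, 'b': 2, 'n': 4, 's': 3}
lookup['k'] = lookup['b']+5 = 7 → {'h': 9, 'q': 1, 'g': 7, 'b': 2, 'n': 4, 's': 3, 'k': 7}
lookup['h'] = 9+5 = 14 → {'h': 14, 'q': 1, 'g': 7, 'b': 2, 'n': 4, 's': 3, 'k': 7}
del 'q' → {'h': 14, 'g': 7, 'b': 2, 'n': 4, 's': 3, 'k': 7}
lookup['h']+lookup['g'] = 14+7 = 21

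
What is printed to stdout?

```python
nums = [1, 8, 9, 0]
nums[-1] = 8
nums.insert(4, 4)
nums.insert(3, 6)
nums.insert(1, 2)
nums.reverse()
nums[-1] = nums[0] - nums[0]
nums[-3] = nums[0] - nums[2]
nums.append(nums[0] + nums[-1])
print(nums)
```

[4, 8, 6, 9, -2, 2, 0, 4]

nums[-1] = 8 → [1, 8, 9, 8]
insert 4 at 4 → [1, 8, 9, 8, 4]
insert 6 at 3 → [1, 8, 9, 6, 8, 4]
insert 2 at 1 → [1, 2, 8, 9, 6, 8, 4]
reverse → [4, 8, 6, 9, 8, 2, 1]
nums[-1] = nums[0]-nums[0] = 4-4 = 0 → [4, 8, 6, 9, 8, 2, 0]
nums[-3] = nums[0]-nums[2] = 4-6 = -2 → [4, 8, 6, 9, -2, 2, 0]
append nums[0]+nums[-1] = 4+0 = 4 → [4, 8, 6, 9, -2, 2, 0, 4]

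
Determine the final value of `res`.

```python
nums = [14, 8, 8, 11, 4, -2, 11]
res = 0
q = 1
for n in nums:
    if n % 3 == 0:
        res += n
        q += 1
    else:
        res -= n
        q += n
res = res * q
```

-2970

n=14: not %3==0, res = 0-14 = -14; q=15
n=8: not %3==0, res = (-14)-8 = -22; q=23
n=8: not %3==0, res = (-22)-8 = -30; q=31
n=11: not %3==0, res = (-30)-11 = -41; q=42
n=4: not %3==0, res = (-41)-4 = -45; q=46
n=-2: not %3==0, res = (-45)-(-2) = -43; q=44
n=11: not %3==0, res = (-43)-11 = -54; q=55
res*q = (-54)*55 = -2970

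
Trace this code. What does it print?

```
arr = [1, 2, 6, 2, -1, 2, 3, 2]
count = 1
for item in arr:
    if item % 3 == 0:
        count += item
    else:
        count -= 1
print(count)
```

item=1: not %3==0, count = 1-1 = 0
item=2: not %3==0, count = 0-1 = -1
item=6: %3==0, count = (-1)+6 = 5
item=2: not %3==0, count = 5-1 = 4
item=-1: not %3==0, count = 4-1 = 3
item=2: not %3==0, count = 3-1 = 2
item=3: %3==0, count = 2+3 = 5
item=2: not %3==0, count = 5-1 = 4

4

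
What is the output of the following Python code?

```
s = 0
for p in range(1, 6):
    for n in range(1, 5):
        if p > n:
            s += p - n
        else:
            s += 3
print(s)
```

p=1,n=1: not 1>1, s = 0+3 = 3
p=1,n=2: not 1>2, s = 3+3 = 6
p=1,n=3: not 1>3, s = 6+3 = 9
p=1,n=4: not 1>4, s = 9+3 = 12
p=2,n=1: 2>1, s = 12+1 = 13
p=2,n=2: not 2>2, s = 13+3 = 16
p=2,n=3: not 2>3, s = 16+3 = 19
p=2,n=4: not 2>4, s = 19+3 = 22
p=3,n=1: 3>1, s = 22+2 = 24
p=3,n=2: 3>2, s = 24+1 = 25
p=3,n=3: not 3>3, s = 25+3 = 28
p=3,n=4: not 3>4, s = 28+3 = 31
p=4,n=1: 4>1, s = 31+3 = 34
p=4,n=2: 4>2, s = 34+2 = 36
p=4,n=3: 4>3, s = 36+1 = 37
p=4,n=4: not 4>4, s = 37+3 = 40
p=5,n=1: 5>1, s = 40+4 = 44
p=5,n=2: 5>2, s = 44+3 = 47
p=5,n=3: 5>3, s = 47+2 = 49
p=5,n=4: 5>4, s = 49+1 = 50

50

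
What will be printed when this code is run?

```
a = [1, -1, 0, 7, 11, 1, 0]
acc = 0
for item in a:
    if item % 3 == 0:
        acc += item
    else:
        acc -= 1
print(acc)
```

item=1: not %3==0, acc = 0-1 = -1
item=-1: not %3==0, acc = (-1)-1 = -2
item=0: %3==0, acc = (-2)+0 = -2
item=7: not %3==0, acc = (-2)-1 = -3
item=11: not %3==0, acc = (-3)-1 = -4
item=1: not %3==0, acc = (-4)-1 = -5
item=0: %3==0, acc = (-5)+0 = -5

-5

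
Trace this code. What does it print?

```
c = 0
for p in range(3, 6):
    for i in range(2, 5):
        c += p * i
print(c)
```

p=3,i=2: c = 0+6 = 6
p=3,i=3: c = 6+9 = 15
p=3,i=4: c = 15+12 = 27
p=4,i=2: c = 27+8 = 35
p=4,i=3: c = 35+12 = 47
p=4,i=4: c = 47+16 = 63
p=5,i=2: c = 63+10 = 73
p=5,i=3: c = 73+15 = 88
p=5,i=4: c = 88+20 = 108

108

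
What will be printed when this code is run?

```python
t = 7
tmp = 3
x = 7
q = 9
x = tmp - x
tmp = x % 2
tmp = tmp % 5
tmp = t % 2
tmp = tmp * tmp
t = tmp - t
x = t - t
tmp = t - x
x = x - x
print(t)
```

x = 3-7 = -4
tmp = (-4)%2 = 0
tmp = 0%5 = 0
tmp = 7%2 = 1
tmp = 1*1 = 1
t = 1-7 = -6
x = (-6)-(-6) = 0
tmp = (-6)-0 = -6
x = 0-0 = 0

-6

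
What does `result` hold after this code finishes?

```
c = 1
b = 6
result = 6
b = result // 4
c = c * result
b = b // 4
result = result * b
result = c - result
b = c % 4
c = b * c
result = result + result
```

b = 6//4 = 1
c = 1*6 = 6
b = 1//4 = 0
result = 6*0 = 0
result = 6-0 = 6
b = 6%4 = 2
c = 2*6 = 12
result = 6+6 = 12

12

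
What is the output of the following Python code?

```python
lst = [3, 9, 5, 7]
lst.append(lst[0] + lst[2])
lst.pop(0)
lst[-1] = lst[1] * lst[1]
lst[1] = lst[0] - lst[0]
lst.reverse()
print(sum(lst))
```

41

append lst[0]+lst[2] = 3+5 = 8 → [3, 9, 5, 7, 8]
pop(0) removes 3 → [9, 5, 7, 8]
lst[-1] = lst[1]*lst[1] = 5*5 = 25 → [9, 5, 7, 25]
lst[1] = lst[0]-lst[0] = 9-9 = 0 → [9, 0, 7, 25]
reverse → [25, 7, 0, 9]
sum = 41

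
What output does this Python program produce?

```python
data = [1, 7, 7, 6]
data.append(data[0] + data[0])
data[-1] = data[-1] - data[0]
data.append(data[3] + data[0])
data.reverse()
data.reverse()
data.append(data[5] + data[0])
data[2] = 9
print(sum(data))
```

39

append data[0]+data[0] = 1+1 = 2 → [1, 7, 7, 6, 2]
data[-1] = data[-1]-data[0] = 2-1 = 1 → [1, 7, 7, 6, 1]
append data[3]+data[0] = 6+1 = 7 → [1, 7, 7, 6, 1, 7]
reverse → [7, 1, 6, 7, 7, 1]
reverse → [1, 7, 7, 6, 1, 7]
append data[5]+data[0] = 7+1 = 8 → [1, 7, 7, 6, 1, 7, 8]
data[2] = 9 → [1, 7, 9, 6, 1, 7, 8]
sum = 39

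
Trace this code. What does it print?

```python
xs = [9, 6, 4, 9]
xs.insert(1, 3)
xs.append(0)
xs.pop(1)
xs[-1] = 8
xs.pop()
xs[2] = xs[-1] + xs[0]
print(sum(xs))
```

42

insert 3 at 1 → [9, 3, 6, 4, 9]
append 0 → [9, 3, 6, 4, 9, 0]
pop(1) removes 3 → [9, 6, 4, 9, 0]
xs[-1] = 8 → [9, 6, 4, 9, 8]
pop() removes 8 → [9, 6, 4, 9]
xs[2] = xs[-1]+xs[0] = 9+9 = 18 → [9, 6, 18, 9]
sum = 42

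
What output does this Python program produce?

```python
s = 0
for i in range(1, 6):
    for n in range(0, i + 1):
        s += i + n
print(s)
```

105

i=1,n=0: s = 0+1 = 1
i=1,n=1: s = 1+2 = 3
i=2,n=0: s = 3+2 = 5
i=2,n=1: s = 5+3 = 8
i=2,n=2: s = 8+4 = 12
i=3,n=0: s = 12+3 = 15
i=3,n=1: s = 15+4 = 19
i=3,n=2: s = 19+5 = 24
i=3,n=3: s = 24+6 = 30
i=4,n=0: s = 30+4 = 34
i=4,n=1: s = 34+5 = 39
i=4,n=2: s = 39+6 = 45
i=4,n=3: s = 45+7 = 52
i=4,n=4: s = 52+8 = 60
i=5,n=0: s = 60+5 = 65
i=5,n=1: s = 65+6 = 71
i=5,n=2: s = 71+7 = 78
i=5,n=3: s = 78+8 = 86
i=5,n=4: s = 86+9 = 95
i=5,n=5: s = 95+10 = 105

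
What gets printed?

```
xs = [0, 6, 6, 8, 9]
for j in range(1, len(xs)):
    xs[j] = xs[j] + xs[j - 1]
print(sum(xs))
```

67

j=1: xs[1] = 6+0 = 6 → [0, 6, 6, 8, 9]
j=2: xs[2] = 6+6 = 12 → [0, 6, 12, 8, 9]
j=3: xs[3] = 8+12 = 20 → [0, 6, 12, 20, 9]
j=4: xs[4] = 9+20 = 29 → [0, 6, 12, 20, 29]
sum = 67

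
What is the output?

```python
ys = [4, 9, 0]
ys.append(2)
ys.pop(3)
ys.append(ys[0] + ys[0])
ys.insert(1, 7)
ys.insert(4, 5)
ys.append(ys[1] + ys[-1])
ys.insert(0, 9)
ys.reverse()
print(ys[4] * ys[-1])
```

81

append 2 → [4, 9, 0, 2]
pop(3) removes 2 → [4, 9, 0]
append ys[0]+ys[0] = 4+4 = 8 → [4, 9, 0, 8]
insert 7 at 1 → [4, 7, 9, 0, 8]
insert 5 at 4 → [4, 7, 9, 0, 5, 8]
append ys[1]+ys[-1] = 7+8 = 15 → [4, 7, 9, 0, 5, 8, 15]
insert 9 at 0 → [9, 4, 7, 9, 0, 5, 8, 15]
reverse → [15, 8, 5, 0, 9, 7, 4, 9]
ys[4]*ys[-1] = 9*9 = 81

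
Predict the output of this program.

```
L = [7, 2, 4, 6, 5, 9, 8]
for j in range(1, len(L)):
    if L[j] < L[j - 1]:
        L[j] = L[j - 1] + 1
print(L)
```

[7, 8, 9, 10, 11, 12, 13]

j=1: 2<7, L[1] = 7+1 = 8 → [7, 8, 4, 6, 5, 9, 8]
j=2: 4<8, L[2] = 8+1 = 9 → [7, 8, 9, 6, 5, 9, 8]
j=3: 6<9, L[3] = 9+1 = 10 → [7, 8, 9, 10, 5, 9, 8]
j=4: 5<10, L[4] = 10+1 = 11 → [7, 8, 9, 10, 11, 9, 8]
j=5: 9<11, L[5] = 11+1 = 12 → [7, 8, 9, 10, 11, 12, 8]
j=6: 8<12, L[6] = 12+1 = 13 → [7, 8, 9, 10, 11, 12, 13]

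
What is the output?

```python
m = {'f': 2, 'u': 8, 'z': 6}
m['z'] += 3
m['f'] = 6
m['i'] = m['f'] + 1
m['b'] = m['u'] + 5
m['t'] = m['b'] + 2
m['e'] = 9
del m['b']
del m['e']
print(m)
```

{'f': 6, 'u': 8, 'z': 9, 'i': 7, 't': 15}

m['z'] = 6+3 = 9 → {'f': 2, 'u': 8, 'z': 9}
m['f'] = 6 → {'f': 6, 'u': 8, 'z': 9}
m['i'] = m['f']+1 = 7 → {'f': 6, 'u': 8, 'z': 9, 'i': 7}
m['b'] = m['u']+5 = 13 → {'f': 6, 'u': 8, 'z': 9, 'i': 7, 'b': 13}
m['t'] = m['b']+2 = 15 → {'f': 6, 'u': 8, 'z': 9, 'i': 7, 'b': 13, 't': 15}
m['e'] = 9 → {'f': 6, 'u': 8, 'z': 9, 'i': 7, 'b': 13, 't': 15, 'e': 9}
del 'b' → {'f': 6, 'u': 8, 'z': 9, 'i': 7, 't': 15, 'e': 9}
del 'e' → {'f': 6, 'u': 8, 'z': 9, 'i': 7, 't': 15}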